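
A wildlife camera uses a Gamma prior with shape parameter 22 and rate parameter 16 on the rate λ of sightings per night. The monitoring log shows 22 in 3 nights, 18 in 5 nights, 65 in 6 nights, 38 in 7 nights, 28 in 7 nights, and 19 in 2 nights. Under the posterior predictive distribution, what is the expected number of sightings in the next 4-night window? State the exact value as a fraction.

Total count: 22 + 18 + 65 + 38 + 28 + 19 = 190.
Total exposure: 3 + 5 + 6 + 7 + 7 + 2 = 30 nights.
Conjugate update: add total count to the shape and total exposure to the rate, giving Gamma(212, 46).
Predictive mean over a 4-night window = T·E[λ|data] = 4·212/46 = 424/23.

424/23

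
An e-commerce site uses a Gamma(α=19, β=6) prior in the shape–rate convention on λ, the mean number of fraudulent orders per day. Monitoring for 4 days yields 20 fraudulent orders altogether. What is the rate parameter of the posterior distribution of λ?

Total count 20 over total exposure 4 days.
By Gamma–Poisson conjugacy, the posterior is Gamma(α + Σx, β + Σt) = Gamma(19 + 20, 6 + 4) = Gamma(39, 10).

10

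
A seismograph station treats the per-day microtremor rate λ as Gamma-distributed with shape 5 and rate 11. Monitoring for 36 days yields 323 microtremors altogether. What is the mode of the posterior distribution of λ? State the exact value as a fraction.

327/47

Total count 323 over total exposure 36 days.
The Gamma prior is conjugate for the Poisson rate, so λ | data ~ Gamma(5+323, 11+36) = Gamma(328, 47).
Posterior mode = (α'−1)/β' = 327/47.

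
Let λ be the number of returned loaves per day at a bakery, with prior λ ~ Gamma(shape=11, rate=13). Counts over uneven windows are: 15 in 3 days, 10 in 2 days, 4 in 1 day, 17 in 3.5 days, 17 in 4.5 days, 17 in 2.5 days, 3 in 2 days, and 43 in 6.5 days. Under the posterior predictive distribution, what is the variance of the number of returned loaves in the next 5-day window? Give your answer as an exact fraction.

Total count: 15 + 10 + 4 + 17 + 17 + 17 + 3 + 43 = 126.
Total exposure: 3 + 2 + 1 + 3.5 + 4.5 + 2.5 + 2 + 6.5 = 25 days.
Gamma(α, β) with Poisson data over total exposure Σt gives posterior Gamma(α+Σx, β+Σt) = Gamma(137, 38).
The posterior predictive for a window of length T is Negative Binomial with variance T·α'·(β'+T)/β'² = 5·137·43/1444 = 29455/1444.

29455/1444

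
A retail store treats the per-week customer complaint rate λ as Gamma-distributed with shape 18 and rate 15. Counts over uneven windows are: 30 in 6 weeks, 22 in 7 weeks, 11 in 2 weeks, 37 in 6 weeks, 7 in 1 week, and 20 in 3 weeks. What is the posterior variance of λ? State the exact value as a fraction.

29/320

Total count: 30 + 22 + 11 + 37 + 7 + 20 = 127.
Total exposure: 6 + 7 + 2 + 6 + 1 + 3 = 25 weeks.
The Gamma prior is conjugate for the Poisson rate, so λ | data ~ Gamma(18+127, 15+25) = Gamma(145, 40).
Posterior variance = α'/β'² = 145/1600 = 29/320.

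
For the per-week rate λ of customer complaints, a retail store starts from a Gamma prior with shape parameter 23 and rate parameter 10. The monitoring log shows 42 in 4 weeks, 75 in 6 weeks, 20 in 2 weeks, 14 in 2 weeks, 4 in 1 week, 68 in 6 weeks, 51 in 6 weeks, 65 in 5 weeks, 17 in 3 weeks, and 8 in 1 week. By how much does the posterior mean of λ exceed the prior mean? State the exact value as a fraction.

Total count: 42 + 75 + 20 + 14 + 4 + 68 + 51 + 65 + 17 + 8 = 364.
Total exposure: 4 + 6 + 2 + 2 + 1 + 6 + 6 + 5 + 3 + 1 = 36 weeks.
Posterior: α' = 23 + 364 = 387, β' = 10 + 36 = 46.
Posterior mean = 387/46 = 387/46; prior mean = 23/10 = 23/10. Difference = 387/46 − 23/10 = 703/115.

703/115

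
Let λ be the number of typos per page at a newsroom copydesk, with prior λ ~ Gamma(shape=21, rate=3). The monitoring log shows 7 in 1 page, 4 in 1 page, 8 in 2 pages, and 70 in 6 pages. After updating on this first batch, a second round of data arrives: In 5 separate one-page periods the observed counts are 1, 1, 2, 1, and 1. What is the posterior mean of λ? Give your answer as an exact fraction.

58/9

Total count: 7 + 4 + 8 + 70 = 89.
Total exposure: 1 + 1 + 2 + 6 = 10 pages.
After the first batch: Gamma(21 + 89, 3 + 10) = Gamma(110, 13).
Total count: 1 + 1 + 2 + 1 + 1 = 6.
Total exposure: 5 pages.
After the second batch: Gamma(110 + 6, 13 + 5) = Gamma(116, 18).
Posterior mean = α'/β' = 116/18 = 58/9.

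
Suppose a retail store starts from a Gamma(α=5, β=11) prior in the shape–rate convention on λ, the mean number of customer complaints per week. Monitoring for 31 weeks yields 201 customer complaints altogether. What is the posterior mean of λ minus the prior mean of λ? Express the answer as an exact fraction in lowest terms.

1028/231

Total count 201 over total exposure 31 weeks.
Posterior: α' = 5 + 201 = 206, β' = 11 + 31 = 42.
Posterior mean = 206/42 = 103/21; prior mean = 5/11 = 5/11. Difference = 103/21 − 5/11 = 1028/231.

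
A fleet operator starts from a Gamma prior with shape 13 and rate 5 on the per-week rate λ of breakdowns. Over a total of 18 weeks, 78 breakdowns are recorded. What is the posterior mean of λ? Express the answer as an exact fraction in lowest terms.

Total count 78 over total exposure 18 weeks.
The Gamma prior is conjugate for the Poisson rate, so λ | data ~ Gamma(13+78, 5+18) = Gamma(91, 23).
Posterior mean = α'/β' = 91/23.

91/23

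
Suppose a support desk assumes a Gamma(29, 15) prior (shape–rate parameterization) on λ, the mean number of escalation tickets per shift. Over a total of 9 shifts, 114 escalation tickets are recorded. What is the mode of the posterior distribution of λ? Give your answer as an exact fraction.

71/12

Total count 114 over total exposure 9 shifts.
The Gamma prior is conjugate for the Poisson rate, so λ | data ~ Gamma(29+114, 15+9) = Gamma(143, 24).
Posterior mode = (α'−1)/β' = 142/24 = 71/12.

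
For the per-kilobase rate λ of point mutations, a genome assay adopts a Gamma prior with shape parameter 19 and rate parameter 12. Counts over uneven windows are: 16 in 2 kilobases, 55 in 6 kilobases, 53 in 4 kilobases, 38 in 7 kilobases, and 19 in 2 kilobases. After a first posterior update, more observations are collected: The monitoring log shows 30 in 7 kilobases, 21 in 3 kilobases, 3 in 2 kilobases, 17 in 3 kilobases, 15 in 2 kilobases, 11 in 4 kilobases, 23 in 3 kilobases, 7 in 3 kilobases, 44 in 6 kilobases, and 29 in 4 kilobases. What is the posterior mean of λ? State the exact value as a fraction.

Total count: 16 + 55 + 53 + 38 + 19 = 181.
Total exposure: 2 + 6 + 4 + 7 + 2 = 21 kilobases.
After the first batch: Gamma(19 + 181, 12 + 21) = Gamma(200, 33).
Total count: 30 + 21 + 3 + 17 + 15 + 11 + 23 + 7 + 44 + 29 = 200.
Total exposure: 7 + 3 + 2 + 3 + 2 + 4 + 3 + 3 + 6 + 4 = 37 kilobases.
After the second batch: Gamma(200 + 200, 33 + 37) = Gamma(400, 70).
Posterior mean = α'/β' = 400/70 = 40/7.

40/7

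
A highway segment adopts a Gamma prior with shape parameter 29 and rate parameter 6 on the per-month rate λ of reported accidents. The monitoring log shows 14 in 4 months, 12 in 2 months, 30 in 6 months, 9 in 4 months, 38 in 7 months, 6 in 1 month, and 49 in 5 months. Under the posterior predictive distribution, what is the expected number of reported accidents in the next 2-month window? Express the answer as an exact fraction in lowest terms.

374/35

Total count: 14 + 12 + 30 + 9 + 38 + 6 + 49 = 158.
Total exposure: 4 + 2 + 6 + 4 + 7 + 1 + 5 = 29 months.
By Gamma–Poisson conjugacy, the posterior is Gamma(α + Σx, β + Σt) = Gamma(29 + 158, 6 + 29) = Gamma(187, 35).
Predictive mean over a 2-month window = T·E[λ|data] = 2·187/35 = 374/35.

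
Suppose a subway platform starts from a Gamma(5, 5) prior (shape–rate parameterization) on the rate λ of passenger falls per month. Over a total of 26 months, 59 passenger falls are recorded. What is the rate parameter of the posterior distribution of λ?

31

Total count 59 over total exposure 26 months.
The Gamma prior is conjugate for the Poisson rate, so λ | data ~ Gamma(5+59, 5+26) = Gamma(64, 31).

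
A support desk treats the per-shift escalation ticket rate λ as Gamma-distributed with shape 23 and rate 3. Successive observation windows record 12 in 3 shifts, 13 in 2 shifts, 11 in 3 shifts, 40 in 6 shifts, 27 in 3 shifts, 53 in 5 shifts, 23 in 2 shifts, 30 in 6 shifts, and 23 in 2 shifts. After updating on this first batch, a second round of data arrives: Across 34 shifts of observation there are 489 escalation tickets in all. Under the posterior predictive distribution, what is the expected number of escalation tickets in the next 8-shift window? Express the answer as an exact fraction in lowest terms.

Total count: 12 + 13 + 11 + 40 + 27 + 53 + 23 + 30 + 23 = 232.
Total exposure: 3 + 2 + 3 + 6 + 3 + 5 + 2 + 6 + 2 = 32 shifts.
After the first batch: Gamma(23 + 232, 3 + 32) = Gamma(255, 35).
Total count 489 over total exposure 34 shifts.
After the second batch: Gamma(255 + 489, 35 + 34) = Gamma(744, 69).
Predictive mean over an 8-shift window = T·E[λ|data] = 8·744/69 = 1984/23.

1984/23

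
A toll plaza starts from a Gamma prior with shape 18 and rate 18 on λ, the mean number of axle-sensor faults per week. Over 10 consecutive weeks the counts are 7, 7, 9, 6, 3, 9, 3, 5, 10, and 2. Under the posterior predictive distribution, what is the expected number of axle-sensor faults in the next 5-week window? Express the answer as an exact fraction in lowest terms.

Total count: 7 + 7 + 9 + 6 + 3 + 9 + 3 + 5 + 10 + 2 = 61.
Total exposure: 10 weeks.
Conjugate update: add total count to the shape and total exposure to the rate, giving Gamma(79, 28).
Predictive mean over a 5-week window = T·E[λ|data] = 5·79/28 = 395/28.

395/28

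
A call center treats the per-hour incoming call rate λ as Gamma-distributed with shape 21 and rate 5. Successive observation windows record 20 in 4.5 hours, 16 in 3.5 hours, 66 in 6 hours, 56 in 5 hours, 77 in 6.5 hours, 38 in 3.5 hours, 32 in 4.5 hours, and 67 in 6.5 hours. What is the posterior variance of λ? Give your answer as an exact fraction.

131/675

Total count: 20 + 16 + 66 + 56 + 77 + 38 + 32 + 67 = 372.
Total exposure: 4.5 + 3.5 + 6 + 5 + 6.5 + 3.5 + 4.5 + 6.5 = 40 hours.
By Gamma–Poisson conjugacy, the posterior is Gamma(α + Σx, β + Σt) = Gamma(21 + 372, 5 + 40) = Gamma(393, 45).
Posterior variance = α'/β'² = 393/2025 = 131/675.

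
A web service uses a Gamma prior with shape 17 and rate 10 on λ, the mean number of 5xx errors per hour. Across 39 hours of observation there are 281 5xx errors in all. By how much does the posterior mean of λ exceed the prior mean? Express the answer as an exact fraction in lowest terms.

2147/490

Total count 281 over total exposure 39 hours.
Gamma(α, β) with Poisson data over total exposure Σt gives posterior Gamma(α+Σx, β+Σt) = Gamma(298, 49).
Posterior mean = 298/49 = 298/49; prior mean = 17/10 = 17/10. Difference = 298/49 − 17/10 = 2147/490.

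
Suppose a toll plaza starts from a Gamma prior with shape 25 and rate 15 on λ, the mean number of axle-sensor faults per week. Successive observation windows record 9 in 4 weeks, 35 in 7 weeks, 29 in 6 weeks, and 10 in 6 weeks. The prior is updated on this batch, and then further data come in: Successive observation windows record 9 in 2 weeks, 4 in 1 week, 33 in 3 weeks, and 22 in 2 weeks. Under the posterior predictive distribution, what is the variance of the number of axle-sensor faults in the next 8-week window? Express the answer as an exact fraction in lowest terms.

19008/529

Total count: 9 + 35 + 29 + 10 = 83.
Total exposure: 4 + 7 + 6 + 6 = 23 weeks.
After the first batch: Gamma(25 + 83, 15 + 23) = Gamma(108, 38).
Total count: 9 + 4 + 33 + 22 = 68.
Total exposure: 2 + 1 + 3 + 2 = 8 weeks.
After the second batch: Gamma(108 + 68, 38 + 8) = Gamma(176, 46).
The posterior predictive for a window of length T is Negative Binomial with variance T·α'·(β'+T)/β'² = 8·176·54/2116 = 19008/529.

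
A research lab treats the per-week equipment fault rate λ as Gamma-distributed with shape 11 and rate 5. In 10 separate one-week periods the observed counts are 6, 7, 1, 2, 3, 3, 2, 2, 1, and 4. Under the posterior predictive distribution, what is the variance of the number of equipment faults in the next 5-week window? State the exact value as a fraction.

Total count: 6 + 7 + 1 + 2 + 3 + 3 + 2 + 2 + 1 + 4 = 31.
Total exposure: 10 weeks.
By Gamma–Poisson conjugacy, the posterior is Gamma(α + Σx, β + Σt) = Gamma(11 + 31, 5 + 10) = Gamma(42, 15).
The posterior predictive for a window of length T is Negative Binomial with variance T·α'·(β'+T)/β'² = 5·42·20/225 = 56/3.

56/3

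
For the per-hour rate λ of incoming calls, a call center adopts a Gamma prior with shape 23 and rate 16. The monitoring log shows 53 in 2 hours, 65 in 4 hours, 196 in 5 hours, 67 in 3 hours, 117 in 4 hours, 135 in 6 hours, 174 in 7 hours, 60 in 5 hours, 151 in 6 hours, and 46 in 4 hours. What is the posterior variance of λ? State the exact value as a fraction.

Total count: 53 + 65 + 196 + 67 + 117 + 135 + 174 + 60 + 151 + 46 = 1064.
Total exposure: 2 + 4 + 5 + 3 + 4 + 6 + 7 + 5 + 6 + 4 = 46 hours.
Gamma(α, β) with Poisson data over total exposure Σt gives posterior Gamma(α+Σx, β+Σt) = Gamma(1087, 62).
Posterior variance = α'/β'² = 1087/3844.

1087/3844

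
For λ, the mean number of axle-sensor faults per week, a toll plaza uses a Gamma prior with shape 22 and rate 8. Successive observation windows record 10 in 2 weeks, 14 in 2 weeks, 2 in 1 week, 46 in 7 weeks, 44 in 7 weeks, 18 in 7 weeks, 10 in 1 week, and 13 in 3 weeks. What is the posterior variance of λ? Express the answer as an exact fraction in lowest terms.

Total count: 10 + 14 + 2 + 46 + 44 + 18 + 10 + 13 = 157.
Total exposure: 2 + 2 + 1 + 7 + 7 + 7 + 1 + 3 = 30 weeks.
Conjugate update: add total count to the shape and total exposure to the rate, giving Gamma(179, 38).
Posterior variance = α'/β'² = 179/1444.

179/1444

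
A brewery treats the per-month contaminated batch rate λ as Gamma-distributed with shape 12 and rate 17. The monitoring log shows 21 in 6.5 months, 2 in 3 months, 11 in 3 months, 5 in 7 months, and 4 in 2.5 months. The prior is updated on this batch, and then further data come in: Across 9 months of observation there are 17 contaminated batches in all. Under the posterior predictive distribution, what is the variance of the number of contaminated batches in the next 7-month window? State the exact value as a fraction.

385/32

Total count: 21 + 2 + 11 + 5 + 4 = 43.
Total exposure: 6.5 + 3 + 3 + 7 + 2.5 = 22 months.
After the first batch: Gamma(12 + 43, 17 + 22) = Gamma(55, 39).
Total count 17 over total exposure 9 months.
After the second batch: Gamma(55 + 17, 39 + 9) = Gamma(72, 48).
The posterior predictive for a window of length T is Negative Binomial with variance T·α'·(β'+T)/β'² = 7·72·55/2304 = 385/32.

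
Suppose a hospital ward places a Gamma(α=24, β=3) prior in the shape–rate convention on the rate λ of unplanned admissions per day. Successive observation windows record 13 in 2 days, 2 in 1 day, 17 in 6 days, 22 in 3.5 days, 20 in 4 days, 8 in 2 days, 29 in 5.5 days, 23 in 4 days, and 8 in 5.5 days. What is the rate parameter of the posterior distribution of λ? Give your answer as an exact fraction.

Total count: 13 + 2 + 17 + 22 + 20 + 8 + 29 + 23 + 8 = 142.
Total exposure: 2 + 1 + 6 + 3.5 + 4 + 2 + 5.5 + 4 + 5.5 = 33.5 days.
By Gamma–Poisson conjugacy, the posterior is Gamma(α + Σx, β + Σt) = Gamma(24 + 142, 3 + 33.5) = Gamma(166, 73/2).

73/2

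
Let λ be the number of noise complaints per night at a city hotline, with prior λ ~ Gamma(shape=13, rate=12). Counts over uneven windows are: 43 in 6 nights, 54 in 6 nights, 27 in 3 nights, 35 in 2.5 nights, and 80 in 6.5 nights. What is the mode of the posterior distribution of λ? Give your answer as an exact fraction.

Total count: 43 + 54 + 27 + 35 + 80 = 239.
Total exposure: 6 + 6 + 3 + 2.5 + 6.5 = 24 nights.
The Gamma prior is conjugate for the Poisson rate, so λ | data ~ Gamma(13+239, 12+24) = Gamma(252, 36).
Posterior mode = (α'−1)/β' = 251/36.

251/36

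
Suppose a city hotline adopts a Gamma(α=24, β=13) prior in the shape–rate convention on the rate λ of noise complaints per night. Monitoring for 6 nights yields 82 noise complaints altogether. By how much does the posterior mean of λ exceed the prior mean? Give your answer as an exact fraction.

922/247

Total count 82 over total exposure 6 nights.
Gamma(α, β) with Poisson data over total exposure Σt gives posterior Gamma(α+Σx, β+Σt) = Gamma(106, 19).
Posterior mean = 106/19 = 106/19; prior mean = 24/13 = 24/13. Difference = 106/19 − 24/13 = 922/247.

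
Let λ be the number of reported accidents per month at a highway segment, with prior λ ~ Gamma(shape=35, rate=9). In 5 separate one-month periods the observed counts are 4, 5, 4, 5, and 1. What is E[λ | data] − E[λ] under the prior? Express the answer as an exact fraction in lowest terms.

Total count: 4 + 5 + 4 + 5 + 1 = 19.
Total exposure: 5 months.
By Gamma–Poisson conjugacy, the posterior is Gamma(α + Σx, β + Σt) = Gamma(35 + 19, 9 + 5) = Gamma(54, 14).
Posterior mean = 54/14 = 27/7; prior mean = 35/9 = 35/9. Difference = 27/7 − 35/9 = -2/63.

-2/63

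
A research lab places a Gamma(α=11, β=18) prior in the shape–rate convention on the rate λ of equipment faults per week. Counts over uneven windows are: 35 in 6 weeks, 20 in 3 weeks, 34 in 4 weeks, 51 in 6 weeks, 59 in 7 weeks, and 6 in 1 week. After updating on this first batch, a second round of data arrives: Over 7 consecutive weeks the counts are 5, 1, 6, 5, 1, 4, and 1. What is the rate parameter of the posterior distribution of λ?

Total count: 35 + 20 + 34 + 51 + 59 + 6 = 205.
Total exposure: 6 + 3 + 4 + 6 + 7 + 1 = 27 weeks.
After the first batch: Gamma(11 + 205, 18 + 27) = Gamma(216, 45).
Total count: 5 + 1 + 6 + 5 + 1 + 4 + 1 = 23.
Total exposure: 7 weeks.
After the second batch: Gamma(216 + 23, 45 + 7) = Gamma(239, 52).

52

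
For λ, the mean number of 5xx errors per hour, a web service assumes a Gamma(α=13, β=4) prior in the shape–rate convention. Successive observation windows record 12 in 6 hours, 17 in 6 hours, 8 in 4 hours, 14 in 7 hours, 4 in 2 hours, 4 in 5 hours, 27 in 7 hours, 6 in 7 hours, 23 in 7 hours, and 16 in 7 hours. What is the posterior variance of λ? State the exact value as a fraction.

Total count: 12 + 17 + 8 + 14 + 4 + 4 + 27 + 6 + 23 + 16 = 131.
Total exposure: 6 + 6 + 4 + 7 + 2 + 5 + 7 + 7 + 7 + 7 = 58 hours.
Gamma(α, β) with Poisson data over total exposure Σt gives posterior Gamma(α+Σx, β+Σt) = Gamma(144, 62).
Posterior variance = α'/β'² = 144/3844 = 36/961.

36/961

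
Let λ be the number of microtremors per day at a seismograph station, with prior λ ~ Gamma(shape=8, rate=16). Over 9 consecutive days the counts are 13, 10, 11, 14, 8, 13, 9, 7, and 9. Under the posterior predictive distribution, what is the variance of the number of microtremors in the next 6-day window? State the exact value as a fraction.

18972/625

Total count: 13 + 10 + 11 + 14 + 8 + 13 + 9 + 7 + 9 = 94.
Total exposure: 9 days.
Gamma(α, β) with Poisson data over total exposure Σt gives posterior Gamma(α+Σx, β+Σt) = Gamma(102, 25).
The posterior predictive for a window of length T is Negative Binomial with variance T·α'·(β'+T)/β'² = 6·102·31/625 = 18972/625.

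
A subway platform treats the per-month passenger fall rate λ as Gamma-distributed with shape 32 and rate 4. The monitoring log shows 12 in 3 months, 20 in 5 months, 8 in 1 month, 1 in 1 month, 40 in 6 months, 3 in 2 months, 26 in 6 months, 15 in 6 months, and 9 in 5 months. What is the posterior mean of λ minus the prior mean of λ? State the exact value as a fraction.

-146/39

Total count: 12 + 20 + 8 + 1 + 40 + 3 + 26 + 15 + 9 = 134.
Total exposure: 3 + 5 + 1 + 1 + 6 + 2 + 6 + 6 + 5 = 35 months.
Gamma(α, β) with Poisson data over total exposure Σt gives posterior Gamma(α+Σx, β+Σt) = Gamma(166, 39).
Posterior mean = 166/39 = 166/39; prior mean = 32/4 = 8. Difference = 166/39 − 8 = -146/39.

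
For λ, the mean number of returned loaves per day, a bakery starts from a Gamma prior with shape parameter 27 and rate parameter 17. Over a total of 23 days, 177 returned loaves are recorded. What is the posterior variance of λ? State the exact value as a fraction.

Total count 177 over total exposure 23 days.
Gamma(α, β) with Poisson data over total exposure Σt gives posterior Gamma(α+Σx, β+Σt) = Gamma(204, 40).
Posterior variance = α'/β'² = 204/1600 = 51/400.

51/400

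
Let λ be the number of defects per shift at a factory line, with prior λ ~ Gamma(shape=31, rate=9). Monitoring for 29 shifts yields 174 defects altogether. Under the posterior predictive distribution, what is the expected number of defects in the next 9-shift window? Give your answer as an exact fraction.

Total count 174 over total exposure 29 shifts.
By Gamma–Poisson conjugacy, the posterior is Gamma(α + Σx, β + Σt) = Gamma(31 + 174, 9 + 29) = Gamma(205, 38).
Predictive mean over a 9-shift window = T·E[λ|data] = 9·205/38 = 1845/38.

1845/38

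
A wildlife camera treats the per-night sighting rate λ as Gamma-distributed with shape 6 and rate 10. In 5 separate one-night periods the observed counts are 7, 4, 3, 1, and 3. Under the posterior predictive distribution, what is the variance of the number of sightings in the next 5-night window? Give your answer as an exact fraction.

Total count: 7 + 4 + 3 + 1 + 3 = 18.
Total exposure: 5 nights.
Posterior: α' = 6 + 18 = 24, β' = 10 + 5 = 15.
The posterior predictive for a window of length T is Negative Binomial with variance T·α'·(β'+T)/β'² = 5·24·20/225 = 32/3.

32/3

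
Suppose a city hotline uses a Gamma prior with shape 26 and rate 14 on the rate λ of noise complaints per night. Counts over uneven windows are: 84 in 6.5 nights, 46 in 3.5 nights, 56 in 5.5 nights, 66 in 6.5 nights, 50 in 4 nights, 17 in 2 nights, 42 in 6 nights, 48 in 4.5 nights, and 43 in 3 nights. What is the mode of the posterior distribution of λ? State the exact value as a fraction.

318/37

Total count: 84 + 46 + 56 + 66 + 50 + 17 + 42 + 48 + 43 = 452.
Total exposure: 6.5 + 3.5 + 5.5 + 6.5 + 4 + 2 + 6 + 4.5 + 3 = 41.5 nights.
The Gamma prior is conjugate for the Poisson rate, so λ | data ~ Gamma(26+452, 14+41.5) = Gamma(478, 111/2).
Posterior mode = (α'−1)/β' = 477/(111/2) = 318/37.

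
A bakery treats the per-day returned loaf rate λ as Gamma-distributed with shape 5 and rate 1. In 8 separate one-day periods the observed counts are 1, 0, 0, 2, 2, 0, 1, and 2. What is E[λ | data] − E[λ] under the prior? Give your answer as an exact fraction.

Total count: 1 + 0 + 0 + 2 + 2 + 0 + 1 + 2 = 8.
Total exposure: 8 days.
The Gamma prior is conjugate for the Poisson rate, so λ | data ~ Gamma(5+8, 1+8) = Gamma(13, 9).
Posterior mean = 13/9 = 13/9; prior mean = 5/1 = 5. Difference = 13/9 − 5 = -32/9.

-32/9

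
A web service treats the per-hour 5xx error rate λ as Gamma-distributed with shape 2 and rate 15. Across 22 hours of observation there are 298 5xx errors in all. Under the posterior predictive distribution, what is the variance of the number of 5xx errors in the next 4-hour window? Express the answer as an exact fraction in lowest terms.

49200/1369

Total count 298 over total exposure 22 hours.
Posterior: α' = 2 + 298 = 300, β' = 15 + 22 = 37.
The posterior predictive for a window of length T is Negative Binomial with variance T·α'·(β'+T)/β'² = 4·300·41/1369 = 49200/1369.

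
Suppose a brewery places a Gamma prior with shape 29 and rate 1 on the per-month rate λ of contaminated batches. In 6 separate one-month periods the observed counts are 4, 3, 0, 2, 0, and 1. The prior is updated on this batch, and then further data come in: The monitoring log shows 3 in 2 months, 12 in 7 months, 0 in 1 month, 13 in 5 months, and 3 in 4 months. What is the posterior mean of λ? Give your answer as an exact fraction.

35/13

Total count: 4 + 3 + 0 + 2 + 0 + 1 = 10.
Total exposure: 6 months.
After the first batch: Gamma(29 + 10, 1 + 6) = Gamma(39, 7).
Total count: 3 + 12 + 0 + 13 + 3 = 31.
Total exposure: 2 + 7 + 1 + 5 + 4 = 19 months.
After the second batch: Gamma(39 + 31, 7 + 19) = Gamma(70, 26).
Posterior mean = α'/β' = 70/26 = 35/13.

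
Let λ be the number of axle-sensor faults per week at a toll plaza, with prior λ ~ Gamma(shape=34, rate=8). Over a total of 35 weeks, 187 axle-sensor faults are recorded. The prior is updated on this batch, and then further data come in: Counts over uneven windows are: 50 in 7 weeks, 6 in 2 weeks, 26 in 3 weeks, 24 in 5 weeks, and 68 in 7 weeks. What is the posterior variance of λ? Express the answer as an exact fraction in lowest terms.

395/4489

Total count 187 over total exposure 35 weeks.
After the first batch: Gamma(34 + 187, 8 + 35) = Gamma(221, 43).
Total count: 50 + 6 + 26 + 24 + 68 = 174.
Total exposure: 7 + 2 + 3 + 5 + 7 = 24 weeks.
After the second batch: Gamma(221 + 174, 43 + 24) = Gamma(395, 67).
Posterior variance = α'/β'² = 395/4489.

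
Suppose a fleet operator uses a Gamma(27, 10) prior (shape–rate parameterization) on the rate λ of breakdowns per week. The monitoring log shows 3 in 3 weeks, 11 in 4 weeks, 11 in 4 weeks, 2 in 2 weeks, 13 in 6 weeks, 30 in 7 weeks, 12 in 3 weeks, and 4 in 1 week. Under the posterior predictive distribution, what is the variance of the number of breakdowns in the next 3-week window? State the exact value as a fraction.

14577/1600

Total count: 3 + 11 + 11 + 2 + 13 + 30 + 12 + 4 = 86.
Total exposure: 3 + 4 + 4 + 2 + 6 + 7 + 3 + 1 = 30 weeks.
Gamma(α, β) with Poisson data over total exposure Σt gives posterior Gamma(α+Σx, β+Σt) = Gamma(113, 40).
The posterior predictive for a window of length T is Negative Binomial with variance T·α'·(β'+T)/β'² = 3·113·43/1600 = 14577/1600.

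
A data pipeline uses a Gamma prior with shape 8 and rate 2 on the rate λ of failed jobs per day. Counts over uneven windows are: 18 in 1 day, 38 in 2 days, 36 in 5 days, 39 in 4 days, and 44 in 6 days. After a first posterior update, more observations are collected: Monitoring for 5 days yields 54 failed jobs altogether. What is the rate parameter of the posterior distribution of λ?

25

Total count: 18 + 38 + 36 + 39 + 44 = 175.
Total exposure: 1 + 2 + 5 + 4 + 6 = 18 days.
After the first batch: Gamma(8 + 175, 2 + 18) = Gamma(183, 20).
Total count 54 over total exposure 5 days.
After the second batch: Gamma(183 + 54, 20 + 5) = Gamma(237, 25).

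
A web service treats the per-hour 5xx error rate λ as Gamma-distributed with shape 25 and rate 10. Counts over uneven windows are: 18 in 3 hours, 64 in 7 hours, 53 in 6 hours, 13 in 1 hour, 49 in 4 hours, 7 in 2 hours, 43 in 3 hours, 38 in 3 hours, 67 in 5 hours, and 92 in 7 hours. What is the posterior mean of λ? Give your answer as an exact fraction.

Total count: 18 + 64 + 53 + 13 + 49 + 7 + 43 + 38 + 67 + 92 = 444.
Total exposure: 3 + 7 + 6 + 1 + 4 + 2 + 3 + 3 + 5 + 7 = 41 hours.
Gamma(α, β) with Poisson data over total exposure Σt gives posterior Gamma(α+Σx, β+Σt) = Gamma(469, 51).
Posterior mean = α'/β' = 469/51.

469/51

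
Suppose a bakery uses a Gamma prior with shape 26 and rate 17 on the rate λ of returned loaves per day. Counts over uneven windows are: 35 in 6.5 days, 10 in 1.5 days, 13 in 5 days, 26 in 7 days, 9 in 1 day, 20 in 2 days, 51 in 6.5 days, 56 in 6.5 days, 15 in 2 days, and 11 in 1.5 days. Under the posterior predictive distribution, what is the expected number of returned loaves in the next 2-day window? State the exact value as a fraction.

Total count: 35 + 10 + 13 + 26 + 9 + 20 + 51 + 56 + 15 + 11 = 246.
Total exposure: 6.5 + 1.5 + 5 + 7 + 1 + 2 + 6.5 + 6.5 + 2 + 1.5 = 39.5 days.
By Gamma–Poisson conjugacy, the posterior is Gamma(α + Σx, β + Σt) = Gamma(26 + 246, 17 + 39.5) = Gamma(272, 113/2).
Predictive mean over a 2-day window = T·E[λ|data] = 2·272/(113/2) = 1088/113.

1088/113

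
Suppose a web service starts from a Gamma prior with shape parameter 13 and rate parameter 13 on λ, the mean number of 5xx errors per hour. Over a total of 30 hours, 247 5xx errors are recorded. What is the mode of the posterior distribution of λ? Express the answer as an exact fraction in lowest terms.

Total count 247 over total exposure 30 hours.
Posterior: α' = 13 + 247 = 260, β' = 13 + 30 = 43.
Posterior mode = (α'−1)/β' = 259/43.

259/43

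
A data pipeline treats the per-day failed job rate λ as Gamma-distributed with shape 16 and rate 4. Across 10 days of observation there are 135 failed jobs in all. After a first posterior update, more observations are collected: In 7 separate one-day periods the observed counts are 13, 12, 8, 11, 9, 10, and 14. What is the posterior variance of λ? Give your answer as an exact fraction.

76/147

Total count 135 over total exposure 10 days.
After the first batch: Gamma(16 + 135, 4 + 10) = Gamma(151, 14).
Total count: 13 + 12 + 8 + 11 + 9 + 10 + 14 = 77.
Total exposure: 7 days.
After the second batch: Gamma(151 + 77, 14 + 7) = Gamma(228, 21).
Posterior variance = α'/β'² = 228/441 = 76/147.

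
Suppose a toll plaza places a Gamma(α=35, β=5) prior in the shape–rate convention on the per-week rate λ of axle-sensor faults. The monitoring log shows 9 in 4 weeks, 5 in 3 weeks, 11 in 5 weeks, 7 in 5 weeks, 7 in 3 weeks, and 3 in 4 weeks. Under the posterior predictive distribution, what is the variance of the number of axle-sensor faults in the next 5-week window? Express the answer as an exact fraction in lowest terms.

13090/841

Total count: 9 + 5 + 11 + 7 + 7 + 3 = 42.
Total exposure: 4 + 3 + 5 + 5 + 3 + 4 = 24 weeks.
By Gamma–Poisson conjugacy, the posterior is Gamma(α + Σx, β + Σt) = Gamma(35 + 42, 5 + 24) = Gamma(77, 29).
The posterior predictive for a window of length T is Negative Binomial with variance T·α'·(β'+T)/β'² = 5·77·34/841 = 13090/841.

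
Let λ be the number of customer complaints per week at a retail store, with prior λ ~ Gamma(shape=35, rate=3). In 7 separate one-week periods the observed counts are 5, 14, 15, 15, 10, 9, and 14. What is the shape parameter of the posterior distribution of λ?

117

Total count: 5 + 14 + 15 + 15 + 10 + 9 + 14 = 82.
Total exposure: 7 weeks.
By Gamma–Poisson conjugacy, the posterior is Gamma(α + Σx, β + Σt) = Gamma(35 + 82, 3 + 7) = Gamma(117, 10).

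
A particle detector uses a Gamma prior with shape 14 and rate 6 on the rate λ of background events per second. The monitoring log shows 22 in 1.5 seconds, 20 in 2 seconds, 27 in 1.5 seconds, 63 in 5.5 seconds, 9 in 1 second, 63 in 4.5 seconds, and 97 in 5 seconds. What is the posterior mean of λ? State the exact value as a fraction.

Total count: 22 + 20 + 27 + 63 + 9 + 63 + 97 = 301.
Total exposure: 1.5 + 2 + 1.5 + 5.5 + 1 + 4.5 + 5 = 21 seconds.
By Gamma–Poisson conjugacy, the posterior is Gamma(α + Σx, β + Σt) = Gamma(14 + 301, 6 + 21) = Gamma(315, 27).
Posterior mean = α'/β' = 315/27 = 35/3.

35/3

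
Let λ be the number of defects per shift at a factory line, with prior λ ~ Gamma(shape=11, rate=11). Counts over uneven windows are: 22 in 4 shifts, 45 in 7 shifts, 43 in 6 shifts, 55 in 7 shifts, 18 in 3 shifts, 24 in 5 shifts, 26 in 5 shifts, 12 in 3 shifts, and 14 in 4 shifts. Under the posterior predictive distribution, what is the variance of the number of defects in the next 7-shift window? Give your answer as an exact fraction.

23436/605

Total count: 22 + 45 + 43 + 55 + 18 + 24 + 26 + 12 + 14 = 259.
Total exposure: 4 + 7 + 6 + 7 + 3 + 5 + 5 + 3 + 4 = 44 shifts.
Posterior: α' = 11 + 259 = 270, β' = 11 + 44 = 55.
The posterior predictive for a window of length T is Negative Binomial with variance T·α'·(β'+T)/β'² = 7·270·62/3025 = 23436/605.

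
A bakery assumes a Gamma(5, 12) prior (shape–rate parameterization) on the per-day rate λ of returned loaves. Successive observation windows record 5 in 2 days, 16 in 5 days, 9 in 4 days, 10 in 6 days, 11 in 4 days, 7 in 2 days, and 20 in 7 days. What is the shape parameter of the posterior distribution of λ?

Total count: 5 + 16 + 9 + 10 + 11 + 7 + 20 = 78.
Total exposure: 2 + 5 + 4 + 6 + 4 + 2 + 7 = 30 days.
Conjugate update: add total count to the shape and total exposure to the rate, giving Gamma(83, 42).

83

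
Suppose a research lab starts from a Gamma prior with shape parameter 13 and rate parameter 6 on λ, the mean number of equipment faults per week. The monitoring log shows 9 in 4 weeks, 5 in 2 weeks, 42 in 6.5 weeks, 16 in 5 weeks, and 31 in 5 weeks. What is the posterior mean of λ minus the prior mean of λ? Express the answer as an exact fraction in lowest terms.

Total count: 9 + 5 + 42 + 16 + 31 = 103.
Total exposure: 4 + 2 + 6.5 + 5 + 5 = 22.5 weeks.
Posterior: α' = 13 + 103 = 116, β' = 6 + 22.5 = 57/2.
Posterior mean = 116/(57/2) = 232/57; prior mean = 13/6 = 13/6. Difference = 232/57 − 13/6 = 217/114.

217/114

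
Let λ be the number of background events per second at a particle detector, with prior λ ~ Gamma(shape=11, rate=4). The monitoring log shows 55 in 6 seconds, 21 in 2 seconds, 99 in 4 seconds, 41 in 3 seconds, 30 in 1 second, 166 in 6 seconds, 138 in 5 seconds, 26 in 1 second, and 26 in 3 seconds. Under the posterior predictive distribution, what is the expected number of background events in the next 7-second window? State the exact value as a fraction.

613/5

Total count: 55 + 21 + 99 + 41 + 30 + 166 + 138 + 26 + 26 = 602.
Total exposure: 6 + 2 + 4 + 3 + 1 + 6 + 5 + 1 + 3 = 31 seconds.
Gamma(α, β) with Poisson data over total exposure Σt gives posterior Gamma(α+Σx, β+Σt) = Gamma(613, 35).
Predictive mean over a 7-second window = T·E[λ|data] = 7·613/35 = 613/5.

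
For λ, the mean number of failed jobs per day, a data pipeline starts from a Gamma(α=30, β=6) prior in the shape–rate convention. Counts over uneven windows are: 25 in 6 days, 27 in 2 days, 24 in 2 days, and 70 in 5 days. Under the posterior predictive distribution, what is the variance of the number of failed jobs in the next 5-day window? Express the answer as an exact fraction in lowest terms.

Total count: 25 + 27 + 24 + 70 = 146.
Total exposure: 6 + 2 + 2 + 5 = 15 days.
The Gamma prior is conjugate for the Poisson rate, so λ | data ~ Gamma(30+146, 6+15) = Gamma(176, 21).
The posterior predictive for a window of length T is Negative Binomial with variance T·α'·(β'+T)/β'² = 5·176·26/441 = 22880/441.

22880/441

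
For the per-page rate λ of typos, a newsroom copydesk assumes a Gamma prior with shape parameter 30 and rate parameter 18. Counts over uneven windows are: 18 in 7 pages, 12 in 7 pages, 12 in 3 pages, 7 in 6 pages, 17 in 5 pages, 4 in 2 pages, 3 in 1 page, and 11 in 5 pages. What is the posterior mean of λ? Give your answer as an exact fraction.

19/9

Total count: 18 + 12 + 12 + 7 + 17 + 4 + 3 + 11 = 84.
Total exposure: 7 + 7 + 3 + 6 + 5 + 2 + 1 + 5 = 36 pages.
Posterior: α' = 30 + 84 = 114, β' = 18 + 36 = 54.
Posterior mean = α'/β' = 114/54 = 19/9.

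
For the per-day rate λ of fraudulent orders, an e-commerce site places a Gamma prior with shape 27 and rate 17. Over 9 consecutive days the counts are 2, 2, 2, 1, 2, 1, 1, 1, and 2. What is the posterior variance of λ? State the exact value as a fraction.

Total count: 2 + 2 + 2 + 1 + 2 + 1 + 1 + 1 + 2 = 14.
Total exposure: 9 days.
Conjugate update: add total count to the shape and total exposure to the rate, giving Gamma(41, 26).
Posterior variance = α'/β'² = 41/676.

41/676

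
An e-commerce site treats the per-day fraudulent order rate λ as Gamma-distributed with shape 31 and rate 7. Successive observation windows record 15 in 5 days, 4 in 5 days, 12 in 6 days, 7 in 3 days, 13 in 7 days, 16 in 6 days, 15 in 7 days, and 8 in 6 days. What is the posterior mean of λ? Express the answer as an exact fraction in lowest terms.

Total count: 15 + 4 + 12 + 7 + 13 + 16 + 15 + 8 = 90.
Total exposure: 5 + 5 + 6 + 3 + 7 + 6 + 7 + 6 = 45 days.
The Gamma prior is conjugate for the Poisson rate, so λ | data ~ Gamma(31+90, 7+45) = Gamma(121, 52).
Posterior mean = α'/β' = 121/52.

121/52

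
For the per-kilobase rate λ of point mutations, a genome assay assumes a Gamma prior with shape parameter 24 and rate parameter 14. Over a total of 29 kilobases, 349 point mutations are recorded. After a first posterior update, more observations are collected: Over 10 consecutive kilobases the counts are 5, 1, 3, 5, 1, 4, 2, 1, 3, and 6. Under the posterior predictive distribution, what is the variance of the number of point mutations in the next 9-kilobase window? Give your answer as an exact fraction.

Total count 349 over total exposure 29 kilobases.
After the first batch: Gamma(24 + 349, 14 + 29) = Gamma(373, 43).
Total count: 5 + 1 + 3 + 5 + 1 + 4 + 2 + 1 + 3 + 6 = 31.
Total exposure: 10 kilobases.
After the second batch: Gamma(373 + 31, 43 + 10) = Gamma(404, 53).
The posterior predictive for a window of length T is Negative Binomial with variance T·α'·(β'+T)/β'² = 9·404·62/2809 = 225432/2809.

225432/2809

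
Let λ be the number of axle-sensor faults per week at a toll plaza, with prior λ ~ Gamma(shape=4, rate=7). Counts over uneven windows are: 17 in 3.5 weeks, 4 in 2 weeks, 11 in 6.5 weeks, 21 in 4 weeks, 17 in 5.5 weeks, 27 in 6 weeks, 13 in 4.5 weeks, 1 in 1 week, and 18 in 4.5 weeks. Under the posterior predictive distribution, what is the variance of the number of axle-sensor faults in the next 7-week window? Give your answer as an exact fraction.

Total count: 17 + 4 + 11 + 21 + 17 + 27 + 13 + 1 + 18 = 129.
Total exposure: 3.5 + 2 + 6.5 + 4 + 5.5 + 6 + 4.5 + 1 + 4.5 = 37.5 weeks.
Gamma(α, β) with Poisson data over total exposure Σt gives posterior Gamma(α+Σx, β+Σt) = Gamma(133, 89/2).
The posterior predictive for a window of length T is Negative Binomial with variance T·α'·(β'+T)/β'² = 7·133·(103/2)/(7921/4) = 191786/7921.

191786/7921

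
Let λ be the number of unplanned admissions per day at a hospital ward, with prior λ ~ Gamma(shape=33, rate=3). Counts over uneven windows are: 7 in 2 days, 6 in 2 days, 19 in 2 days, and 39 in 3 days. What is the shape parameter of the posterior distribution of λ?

104

Total count: 7 + 6 + 19 + 39 = 71.
Total exposure: 2 + 2 + 2 + 3 = 9 days.
Gamma(α, β) with Poisson data over total exposure Σt gives posterior Gamma(α+Σx, β+Σt) = Gamma(104, 12).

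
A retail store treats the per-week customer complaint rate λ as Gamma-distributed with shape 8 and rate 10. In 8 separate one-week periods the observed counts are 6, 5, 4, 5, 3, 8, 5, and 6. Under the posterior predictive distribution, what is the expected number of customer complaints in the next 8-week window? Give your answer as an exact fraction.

200/9

Total count: 6 + 5 + 4 + 5 + 3 + 8 + 5 + 6 = 42.
Total exposure: 8 weeks.
The Gamma prior is conjugate for the Poisson rate, so λ | data ~ Gamma(8+42, 10+8) = Gamma(50, 18).
Predictive mean over an 8-week window = T·E[λ|data] = 8·50/18 = 200/9.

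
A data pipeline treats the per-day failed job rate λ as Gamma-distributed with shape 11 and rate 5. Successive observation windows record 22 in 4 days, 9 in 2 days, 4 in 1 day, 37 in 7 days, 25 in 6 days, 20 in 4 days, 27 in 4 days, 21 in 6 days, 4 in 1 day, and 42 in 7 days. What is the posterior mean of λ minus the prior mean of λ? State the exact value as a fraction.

593/235

Total count: 22 + 9 + 4 + 37 + 25 + 20 + 27 + 21 + 4 + 42 = 211.
Total exposure: 4 + 2 + 1 + 7 + 6 + 4 + 4 + 6 + 1 + 7 = 42 days.
Posterior: α' = 11 + 211 = 222, β' = 5 + 42 = 47.
Posterior mean = 222/47 = 222/47; prior mean = 11/5 = 11/5. Difference = 222/47 − 11/5 = 593/235.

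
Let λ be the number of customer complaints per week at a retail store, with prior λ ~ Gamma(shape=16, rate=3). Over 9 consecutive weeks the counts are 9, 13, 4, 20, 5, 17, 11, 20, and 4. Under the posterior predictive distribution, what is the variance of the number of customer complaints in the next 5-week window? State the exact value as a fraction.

Total count: 9 + 13 + 4 + 20 + 5 + 17 + 11 + 20 + 4 = 103.
Total exposure: 9 weeks.
Gamma(α, β) with Poisson data over total exposure Σt gives posterior Gamma(α+Σx, β+Σt) = Gamma(119, 12).
The posterior predictive for a window of length T is Negative Binomial with variance T·α'·(β'+T)/β'² = 5·119·17/144 = 10115/144.

10115/144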